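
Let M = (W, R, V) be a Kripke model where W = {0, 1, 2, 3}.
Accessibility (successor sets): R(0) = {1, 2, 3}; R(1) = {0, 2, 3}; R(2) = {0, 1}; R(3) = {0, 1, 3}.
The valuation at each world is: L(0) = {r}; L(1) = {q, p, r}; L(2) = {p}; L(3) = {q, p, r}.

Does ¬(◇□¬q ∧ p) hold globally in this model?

Recall that □ψ holds at a world iff ψ holds at every accessible world, and ◇ψ holds iff ψ holds at some accessible world.
Let φ = ¬(◇□¬q ∧ p). Evaluate φ at each world:
  0 (successors {1, 2, 3}): φ is true.
  1 (successors {0, 2, 3}): φ is true.
  2 (successors {0, 1}): φ is true.
  3 (successors {0, 1, 3}): φ is true.
For instance, at 2:
  At 2: ◇□¬q ∧ p is false, so ¬(◇□¬q ∧ p) is true.
    At 2: ◇□¬q is false, p is true, so ◇□¬q ∧ p is false.
      At 2: ◇□¬q requires □¬q at some successor in {0, 1}.
        At 0: □¬q is false.
        At 1: □¬q is false.
      So ◇□¬q is false at 2.

Yes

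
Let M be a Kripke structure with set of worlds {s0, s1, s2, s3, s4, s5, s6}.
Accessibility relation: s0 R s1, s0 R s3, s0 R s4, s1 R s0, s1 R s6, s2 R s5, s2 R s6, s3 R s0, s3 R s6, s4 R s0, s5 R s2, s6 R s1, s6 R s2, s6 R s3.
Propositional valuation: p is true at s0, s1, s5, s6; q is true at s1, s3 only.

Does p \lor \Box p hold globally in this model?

Yes

Let φ = p \lor \Box p. Evaluate φ at each world:
  s0 (successors {s1, s3, s4}): φ is true.
  s1 (successors {s0, s6}): φ is true.
  s2 (successors {s5, s6}): φ is true.
  s3 (successors {s0, s6}): φ is true.
  s4 (successors {s0}): φ is true.
  s5 (successors {s2}): φ is true.
  s6 (successors {s1, s2, s3}): φ is true.
For instance, at s4:
  At s4: p is false, \Box p is true, so p \lor \Box p is true.
    At s4: \Box p requires p at every successor {s0}.
      At s0: p is true.
    So \Box p is true at s4.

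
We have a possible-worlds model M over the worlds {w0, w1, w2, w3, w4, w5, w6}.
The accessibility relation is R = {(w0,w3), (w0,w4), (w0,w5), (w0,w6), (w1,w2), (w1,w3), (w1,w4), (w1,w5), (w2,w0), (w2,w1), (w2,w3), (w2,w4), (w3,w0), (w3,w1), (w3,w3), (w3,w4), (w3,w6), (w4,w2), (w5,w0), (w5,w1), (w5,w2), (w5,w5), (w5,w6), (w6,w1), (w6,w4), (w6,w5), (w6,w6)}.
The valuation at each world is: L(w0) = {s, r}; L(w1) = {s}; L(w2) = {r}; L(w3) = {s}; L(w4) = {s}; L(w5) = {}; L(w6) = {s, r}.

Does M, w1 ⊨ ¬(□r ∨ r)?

Yes

At w1: □r ∨ r is false, so ¬(□r ∨ r) is true.
  At w1: □r is false, r is false, so □r ∨ r is false.
    At w1: □r requires r at every successor {w2, w3, w4, w5}.
      r fails at w3, so □r is false at w1.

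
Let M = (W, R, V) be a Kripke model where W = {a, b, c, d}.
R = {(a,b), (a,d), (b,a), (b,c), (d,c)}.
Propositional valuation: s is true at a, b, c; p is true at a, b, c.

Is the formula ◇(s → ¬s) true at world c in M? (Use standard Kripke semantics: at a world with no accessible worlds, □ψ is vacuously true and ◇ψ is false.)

No

At c: no accessible worlds, so ◇(s → ¬s) is false.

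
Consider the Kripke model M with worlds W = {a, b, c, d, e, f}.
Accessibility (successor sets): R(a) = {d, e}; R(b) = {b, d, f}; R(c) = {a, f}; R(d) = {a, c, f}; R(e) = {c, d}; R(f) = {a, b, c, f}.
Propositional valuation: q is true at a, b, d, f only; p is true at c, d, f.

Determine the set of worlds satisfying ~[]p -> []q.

b, c, e

Let φ = ~[]p -> []q. Evaluate φ at each world:
  a (successors {d, e}): φ is false.
  b (successors {b, d, f}): φ is true.
  c (successors {a, f}): φ is true.
  d (successors {a, c, f}): φ is false.
  e (successors {c, d}): φ is true.
  f (successors {a, b, c, f}): φ is false.
For instance, at d:
  At d: ~[]p is true, []q is false, so ~[]p -> []q is false.
    At d: []p is false, so ~[]p is true.
      At d: []p requires p at every successor {a, c, f}.
        p fails at a, so []p is false at d.
    At d: []q requires q at every successor {a, c, f}.
      q fails at c, so []q is false at d.
Satisfying worlds: {b, c, e}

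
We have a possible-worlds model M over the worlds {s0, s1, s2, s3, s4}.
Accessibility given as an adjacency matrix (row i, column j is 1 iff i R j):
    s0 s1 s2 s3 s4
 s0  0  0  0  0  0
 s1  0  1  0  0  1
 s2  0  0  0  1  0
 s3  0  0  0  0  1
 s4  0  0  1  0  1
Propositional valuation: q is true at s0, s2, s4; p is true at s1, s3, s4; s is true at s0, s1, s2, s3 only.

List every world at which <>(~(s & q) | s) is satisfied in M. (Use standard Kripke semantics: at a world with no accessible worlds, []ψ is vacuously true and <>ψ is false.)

s1, s2, s3, s4

Let φ = <>(~(s & q) | s). Evaluate φ at each world:
  s0 (successors ∅): φ is false.
  s1 (successors {s1, s4}): φ is true.
  s2 (successors {s3}): φ is true.
  s3 (successors {s4}): φ is true.
  s4 (successors {s2, s4}): φ is true.
For instance, at s4:
  At s4: <>(~(s & q) | s) requires ~(s & q) | s at some successor in {s2, s4}.
    ~(s & q) | s holds at s2, so <>(~(s & q) | s) is true at s4.
Satisfying worlds: {s1, s2, s3, s4}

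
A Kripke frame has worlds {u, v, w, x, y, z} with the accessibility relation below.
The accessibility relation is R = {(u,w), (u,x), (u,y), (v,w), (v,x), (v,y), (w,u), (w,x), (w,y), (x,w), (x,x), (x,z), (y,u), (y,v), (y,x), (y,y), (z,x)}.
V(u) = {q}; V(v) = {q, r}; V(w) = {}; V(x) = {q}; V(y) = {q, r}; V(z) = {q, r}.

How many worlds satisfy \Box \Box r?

Let φ = \Box \Box r. Evaluate φ at each world:
  u (successors {w, x, y}): φ is false.
  v (successors {w, x, y}): φ is false.
  w (successors {u, x, y}): φ is false.
  x (successors {w, x, z}): φ is false.
  y (successors {u, v, x, y}): φ is false.
  z (successors {x}): φ is false.
For instance, at z:
  At z: \Box \Box r requires \Box r at every successor {x}.
    \Box r fails at x, so \Box \Box r is false at z.
      At x: \Box r requires r at every successor {w, x, z}.
        r fails at w, so \Box r is false at x.
Satisfying worlds: none.

0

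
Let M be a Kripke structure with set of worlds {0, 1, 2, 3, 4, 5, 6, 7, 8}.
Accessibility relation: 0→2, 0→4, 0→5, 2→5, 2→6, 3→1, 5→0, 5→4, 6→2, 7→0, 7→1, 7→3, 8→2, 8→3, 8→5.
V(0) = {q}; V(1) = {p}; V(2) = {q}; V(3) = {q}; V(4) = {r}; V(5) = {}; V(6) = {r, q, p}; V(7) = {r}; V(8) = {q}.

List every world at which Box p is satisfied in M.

1, 3, 4

Let φ = Box p. Evaluate φ at each world:
  0 (successors {2, 4, 5}): φ is false.
  1 (successors ∅): φ is true.
  2 (successors {5, 6}): φ is false.
  3 (successors {1}): φ is true.
  4 (successors ∅): φ is true.
  5 (successors {0, 4}): φ is false.
  6 (successors {2}): φ is false.
  7 (successors {0, 1, 3}): φ is false.
  8 (successors {2, 3, 5}): φ is false.
For instance, at 2:
  At 2: Box p requires p at every successor {5, 6}.
    p fails at 5, so Box p is false at 2.
Satisfying worlds: {1, 3, 4}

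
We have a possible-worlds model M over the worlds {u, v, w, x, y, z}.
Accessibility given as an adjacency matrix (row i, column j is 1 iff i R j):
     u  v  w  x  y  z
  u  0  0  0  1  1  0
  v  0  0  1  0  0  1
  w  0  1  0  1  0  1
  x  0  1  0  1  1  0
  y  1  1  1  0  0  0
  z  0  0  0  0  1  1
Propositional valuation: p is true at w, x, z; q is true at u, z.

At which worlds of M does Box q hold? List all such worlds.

none

Let φ = Box q. Evaluate φ at each world:
  u (successors {x, y}): φ is false.
  v (successors {w, z}): φ is false.
  w (successors {v, x, z}): φ is false.
  x (successors {v, x, y}): φ is false.
  y (successors {u, v, w}): φ is false.
  z (successors {y, z}): φ is false.
For instance, at u:
  At u: Box q requires q at every successor {x, y}.
    q fails at x, so Box q is false at u.
Satisfying worlds: none.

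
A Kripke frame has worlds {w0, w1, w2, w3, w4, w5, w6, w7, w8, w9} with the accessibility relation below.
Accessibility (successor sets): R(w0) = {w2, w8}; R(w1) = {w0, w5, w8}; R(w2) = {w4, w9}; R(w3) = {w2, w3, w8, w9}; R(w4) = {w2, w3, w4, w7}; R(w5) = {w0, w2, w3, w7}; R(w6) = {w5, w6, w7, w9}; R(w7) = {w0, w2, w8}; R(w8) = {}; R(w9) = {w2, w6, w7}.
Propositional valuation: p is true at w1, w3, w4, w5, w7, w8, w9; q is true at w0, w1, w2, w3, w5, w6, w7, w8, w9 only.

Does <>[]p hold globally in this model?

No

Let φ = <>[]p. Evaluate φ at each world:
  w0 (successors {w2, w8}): φ is true.
  w1 (successors {w0, w5, w8}): φ is true.
  w2 (successors {w4, w9}): φ is false.
  w3 (successors {w2, w3, w8, w9}): φ is true.
  w4 (successors {w2, w3, w4, w7}): φ is true.
  w5 (successors {w0, w2, w3, w7}): φ is true.
  w6 (successors {w5, w6, w7, w9}): φ is false.
  w7 (successors {w0, w2, w8}): φ is true.
  w8 (successors ∅): φ is false.
  w9 (successors {w2, w6, w7}): φ is true.
Detail at w2 (counterexample):
  At w2: <>[]p requires []p at some successor in {w4, w9}.
    At w4: []p is false.
    At w9: []p is false.
  So <>[]p is false at w2.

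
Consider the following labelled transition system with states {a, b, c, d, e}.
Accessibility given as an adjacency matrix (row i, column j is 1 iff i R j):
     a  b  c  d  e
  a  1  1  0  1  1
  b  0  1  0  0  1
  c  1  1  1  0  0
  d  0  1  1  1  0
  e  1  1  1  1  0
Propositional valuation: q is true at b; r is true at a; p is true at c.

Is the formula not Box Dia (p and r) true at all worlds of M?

Recall that Box ψ holds at a world iff ψ holds at every accessible world, and Dia ψ holds iff ψ holds at some accessible world.
Let φ = not Box Dia (p and r). Evaluate φ at each world:
  a (successors {a, b, d, e}): φ is true.
  b (successors {b, e}): φ is true.
  c (successors {a, b, c}): φ is true.
  d (successors {b, c, d}): φ is true.
  e (successors {a, b, c, d}): φ is true.
For instance, at c:
  At c: Box Dia (p and r) is false, so not Box Dia (p and r) is true.
    At c: Box Dia (p and r) requires Dia (p and r) at every successor {a, b, c}.
      Dia (p and r) fails at a, so Box Dia (p and r) is false at c.

Yes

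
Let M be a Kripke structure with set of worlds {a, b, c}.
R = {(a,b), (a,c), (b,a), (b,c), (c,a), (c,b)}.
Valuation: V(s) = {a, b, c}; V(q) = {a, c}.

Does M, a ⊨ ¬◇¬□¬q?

Recall that □ψ holds at a world iff ψ holds at every accessible world, and ◇ψ holds iff ψ holds at some accessible world.
At a: ◇¬□¬q is true, so ¬◇¬□¬q is false.
  At a: ◇¬□¬q requires ¬□¬q at some successor in {b, c}.
    ¬□¬q holds at b, so ◇¬□¬q is true at a.
      At b: □¬q is false, so ¬□¬q is true.

No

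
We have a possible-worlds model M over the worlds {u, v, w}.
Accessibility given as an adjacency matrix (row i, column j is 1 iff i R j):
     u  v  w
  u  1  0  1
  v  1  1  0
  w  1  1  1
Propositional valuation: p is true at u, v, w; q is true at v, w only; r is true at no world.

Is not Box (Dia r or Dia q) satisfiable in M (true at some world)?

No

Let φ = not Box (Dia r or Dia q). Evaluate φ at each world:
  u (successors {u, w}): φ is false.
  v (successors {u, v}): φ is false.
  w (successors {u, v, w}): φ is false.
For instance, at w:
  At w: Box (Dia r or Dia q) is true, so not Box (Dia r or Dia q) is false.
    At w: Box (Dia r or Dia q) requires Dia r or Dia q at every successor {u, v, w}.
      At u: Dia r or Dia q is true.
      At v: Dia r or Dia q is true.
      At w: Dia r or Dia q is true.
    So Box (Dia r or Dia q) is true at w.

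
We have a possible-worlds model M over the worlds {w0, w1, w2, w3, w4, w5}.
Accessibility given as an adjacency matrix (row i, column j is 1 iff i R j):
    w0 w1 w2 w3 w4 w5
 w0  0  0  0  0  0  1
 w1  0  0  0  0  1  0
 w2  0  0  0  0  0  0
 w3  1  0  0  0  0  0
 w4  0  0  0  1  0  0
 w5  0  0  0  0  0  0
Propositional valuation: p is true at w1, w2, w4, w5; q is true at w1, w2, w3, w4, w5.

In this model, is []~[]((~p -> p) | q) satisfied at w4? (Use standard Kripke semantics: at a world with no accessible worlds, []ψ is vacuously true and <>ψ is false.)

Recall that []ψ holds at a world iff ψ holds at every accessible world, and <>ψ holds iff ψ holds at some accessible world.
At w4: []~[]((~p -> p) | q) requires ~[]((~p -> p) | q) at every successor {w3}.
    At w3: []((~p -> p) | q) is false, so ~[]((~p -> p) | q) is true.
      At w3: []((~p -> p) | q) requires (~p -> p) | q at every successor {w0}.
        (~p -> p) | q fails at w0, so []((~p -> p) | q) is false at w3.
So []~[]((~p -> p) | q) is true at w4.

Yes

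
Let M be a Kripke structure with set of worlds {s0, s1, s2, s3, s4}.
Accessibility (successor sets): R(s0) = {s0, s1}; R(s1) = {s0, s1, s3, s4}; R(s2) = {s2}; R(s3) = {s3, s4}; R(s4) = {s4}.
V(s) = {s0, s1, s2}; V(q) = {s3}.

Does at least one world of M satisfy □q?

Let φ = □q. Evaluate φ at each world:
  s0 (successors {s0, s1}): φ is false.
  s1 (successors {s0, s1, s3, s4}): φ is false.
  s2 (successors {s2}): φ is false.
  s3 (successors {s3, s4}): φ is false.
  s4 (successors {s4}): φ is false.
For instance, at s1:
  At s1: □q requires q at every successor {s0, s1, s3, s4}.
    q fails at s0, so □q is false at s1.

No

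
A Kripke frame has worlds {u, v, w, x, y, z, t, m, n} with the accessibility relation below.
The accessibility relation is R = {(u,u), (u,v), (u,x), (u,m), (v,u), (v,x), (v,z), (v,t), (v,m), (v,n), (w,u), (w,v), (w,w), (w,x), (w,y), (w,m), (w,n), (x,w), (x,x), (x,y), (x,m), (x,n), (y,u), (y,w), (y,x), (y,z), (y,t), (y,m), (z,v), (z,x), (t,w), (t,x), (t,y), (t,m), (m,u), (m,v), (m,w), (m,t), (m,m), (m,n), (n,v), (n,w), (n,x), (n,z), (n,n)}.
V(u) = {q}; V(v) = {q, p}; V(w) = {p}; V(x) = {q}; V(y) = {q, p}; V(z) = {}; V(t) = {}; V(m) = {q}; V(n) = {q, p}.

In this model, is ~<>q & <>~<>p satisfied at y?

At y: ~<>q is false, <>~<>p is false, so ~<>q & <>~<>p is false.
  At y: <>q is true, so ~<>q is false.
    At y: <>q requires q at some successor in {u, w, x, z, t, m}.
      q holds at u, so <>q is true at y.
  At y: <>~<>p requires ~<>p at some successor in {u, w, x, z, t, m}.
    At u: ~<>p is false.
    At w: ~<>p is false.
    At x: ~<>p is false.
    At z: ~<>p is false.
    At t: ~<>p is false.
    At m: ~<>p is false.
  So <>~<>p is false at y.

No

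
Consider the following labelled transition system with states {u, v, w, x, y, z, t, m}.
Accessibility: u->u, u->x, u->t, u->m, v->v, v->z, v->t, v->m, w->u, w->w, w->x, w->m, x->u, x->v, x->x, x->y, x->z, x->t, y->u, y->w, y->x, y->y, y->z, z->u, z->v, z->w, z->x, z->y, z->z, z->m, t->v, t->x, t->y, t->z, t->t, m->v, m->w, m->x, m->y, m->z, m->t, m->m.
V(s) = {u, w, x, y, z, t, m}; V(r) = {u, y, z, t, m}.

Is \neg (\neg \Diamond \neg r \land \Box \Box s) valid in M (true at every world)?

Let φ = \neg (\neg \Diamond \neg r \land \Box \Box s). Evaluate φ at each world:
  u (successors {u, x, t, m}): φ is true.
  v (successors {v, z, t, m}): φ is true.
  w (successors {u, w, x, m}): φ is true.
  x (successors {u, v, x, y, z, t}): φ is true.
  y (successors {u, w, x, y, z}): φ is true.
  z (successors {u, v, w, x, y, z, m}): φ is true.
  t (successors {v, x, y, z, t}): φ is true.
  m (successors {v, w, x, y, z, t, m}): φ is true.
For instance, at z:
  At z: \neg \Diamond \neg r \land \Box \Box s is false, so \neg (\neg \Diamond \neg r \land \Box \Box s) is true.
    At z: \neg \Diamond \neg r is false, \Box \Box s is false, so \neg \Diamond \neg r \land \Box \Box s is false.
      At z: \Diamond \neg r is true, so \neg \Diamond \neg r is false.
      At z: \Box \Box s requires \Box s at every successor {u, v, w, x, y, z, m}.
        \Box s fails at v, so \Box \Box s is false at z.

Yes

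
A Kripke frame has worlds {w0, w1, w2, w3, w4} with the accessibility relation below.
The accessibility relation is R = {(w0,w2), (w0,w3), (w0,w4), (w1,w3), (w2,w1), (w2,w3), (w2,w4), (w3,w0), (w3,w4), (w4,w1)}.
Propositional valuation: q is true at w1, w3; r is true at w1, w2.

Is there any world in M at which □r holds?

Let φ = □r. Evaluate φ at each world:
  w0 (successors {w2, w3, w4}): φ is false.
  w1 (successors {w3}): φ is false.
  w2 (successors {w1, w3, w4}): φ is false.
  w3 (successors {w0, w4}): φ is false.
  w4 (successors {w1}): φ is true.
Detail at w4 (witness):
  At w4: □r requires r at every successor {w1}.
    At w1: r is true.
  So □r is true at w4.

Yes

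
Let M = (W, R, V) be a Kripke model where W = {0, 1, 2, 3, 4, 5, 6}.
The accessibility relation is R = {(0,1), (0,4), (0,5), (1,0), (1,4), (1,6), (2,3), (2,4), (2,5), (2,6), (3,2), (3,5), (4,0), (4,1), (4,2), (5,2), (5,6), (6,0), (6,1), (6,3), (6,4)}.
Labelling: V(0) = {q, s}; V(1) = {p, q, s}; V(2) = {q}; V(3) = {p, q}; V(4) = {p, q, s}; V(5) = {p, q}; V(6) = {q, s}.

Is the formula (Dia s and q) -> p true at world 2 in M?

At 2: Dia s and q is true, p is false, so (Dia s and q) -> p is false.
  At 2: Dia s is true, q is true, so Dia s and q is true.
    At 2: Dia s requires s at some successor in {3, 4, 5, 6}.
      s holds at 4, so Dia s is true at 2.

No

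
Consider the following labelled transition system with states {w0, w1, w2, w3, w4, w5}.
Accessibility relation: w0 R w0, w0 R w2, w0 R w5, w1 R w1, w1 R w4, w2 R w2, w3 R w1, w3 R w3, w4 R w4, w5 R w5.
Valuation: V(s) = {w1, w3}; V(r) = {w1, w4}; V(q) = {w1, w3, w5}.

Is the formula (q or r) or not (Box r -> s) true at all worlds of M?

Recall that Box ψ holds at a world iff ψ holds at every accessible world, and Dia ψ holds iff ψ holds at some accessible world.
Let φ = (q or r) or not (Box r -> s). Evaluate φ at each world:
  w0 (successors {w0, w2, w5}): φ is false.
  w1 (successors {w1, w4}): φ is true.
  w2 (successors {w2}): φ is false.
  w3 (successors {w1, w3}): φ is true.
  w4 (successors {w4}): φ is true.
  w5 (successors {w5}): φ is true.
Detail at w0 (counterexample):
  At w0: q or r is false, not (Box r -> s) is false, so (q or r) or not (Box r -> s) is false.
    At w0: Box r -> s is true, so not (Box r -> s) is false.
      At w0: Box r is false, s is false, so Box r -> s is true.

No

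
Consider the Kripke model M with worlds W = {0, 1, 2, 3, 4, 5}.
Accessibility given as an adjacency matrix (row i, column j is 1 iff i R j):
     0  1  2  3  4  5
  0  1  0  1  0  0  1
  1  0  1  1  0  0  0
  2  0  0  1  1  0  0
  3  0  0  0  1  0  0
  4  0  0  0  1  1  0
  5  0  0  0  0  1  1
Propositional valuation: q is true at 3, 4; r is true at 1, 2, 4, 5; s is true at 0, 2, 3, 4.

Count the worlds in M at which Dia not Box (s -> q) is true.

3

Let φ = Dia not Box (s -> q). Evaluate φ at each world:
  0 (successors {0, 2, 5}): φ is true.
  1 (successors {1, 2}): φ is true.
  2 (successors {2, 3}): φ is true.
  3 (successors {3}): φ is false.
  4 (successors {3, 4}): φ is false.
  5 (successors {4, 5}): φ is false.
For instance, at 4:
  At 4: Dia not Box (s -> q) requires not Box (s -> q) at some successor in {3, 4}.
    At 3: not Box (s -> q) is false.
    At 4: not Box (s -> q) is false.
  So Dia not Box (s -> q) is false at 4.
Satisfying worlds: {0, 1, 2}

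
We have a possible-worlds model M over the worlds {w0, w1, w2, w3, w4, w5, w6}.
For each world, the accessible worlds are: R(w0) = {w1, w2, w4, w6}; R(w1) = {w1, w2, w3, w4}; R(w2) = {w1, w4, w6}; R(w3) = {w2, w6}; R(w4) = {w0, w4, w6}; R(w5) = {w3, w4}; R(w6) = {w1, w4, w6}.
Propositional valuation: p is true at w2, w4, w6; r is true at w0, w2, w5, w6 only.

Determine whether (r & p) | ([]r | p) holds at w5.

At w5: r & p is false, []r | p is false, so (r & p) | ([]r | p) is false.
  At w5: []r is false, p is false, so []r | p is false.
    At w5: []r requires r at every successor {w3, w4}.
      r fails at w3, so []r is false at w5.

No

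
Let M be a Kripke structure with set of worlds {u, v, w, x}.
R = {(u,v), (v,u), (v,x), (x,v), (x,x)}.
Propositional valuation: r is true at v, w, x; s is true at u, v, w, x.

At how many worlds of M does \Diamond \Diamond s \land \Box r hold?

2

Let φ = \Diamond \Diamond s \land \Box r. Evaluate φ at each world:
  u (successors {v}): φ is true.
  v (successors {u, x}): φ is false.
  w (successors ∅): φ is false.
  x (successors {v, x}): φ is true.
For instance, at x:
  At x: \Diamond \Diamond s is true, \Box r is true, so \Diamond \Diamond s \land \Box r is true.
    At x: \Diamond \Diamond s requires \Diamond s at some successor in {v, x}.
      \Diamond s holds at v, so \Diamond \Diamond s is true at x.
    At x: \Box r requires r at every successor {v, x}.
      At v: r is true.
      At x: r is true.
    So \Box r is true at x.
Satisfying worlds: {u, x}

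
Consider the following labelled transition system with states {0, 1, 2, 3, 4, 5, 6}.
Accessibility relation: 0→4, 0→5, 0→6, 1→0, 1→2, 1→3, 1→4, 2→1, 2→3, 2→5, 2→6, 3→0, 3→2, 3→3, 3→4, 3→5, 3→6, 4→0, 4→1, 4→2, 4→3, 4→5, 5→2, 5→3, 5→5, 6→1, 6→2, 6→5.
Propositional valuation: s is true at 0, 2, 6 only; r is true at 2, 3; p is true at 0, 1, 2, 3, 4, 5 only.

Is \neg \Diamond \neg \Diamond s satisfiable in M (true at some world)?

Recall that \Diamond ψ holds at a world iff ψ holds at some accessible world.
Let φ = \neg \Diamond \neg \Diamond s. Evaluate φ at each world:
  0 (successors {4, 5, 6}): φ is true.
  1 (successors {0, 2, 3, 4}): φ is true.
  2 (successors {1, 3, 5, 6}): φ is true.
  3 (successors {0, 2, 3, 4, 5, 6}): φ is true.
  4 (successors {0, 1, 2, 3, 5}): φ is true.
  5 (successors {2, 3, 5}): φ is true.
  6 (successors {1, 2, 5}): φ is true.
Detail at 0 (witness):
  At 0: \Diamond \neg \Diamond s is false, so \neg \Diamond \neg \Diamond s is true.
    At 0: \Diamond \neg \Diamond s requires \neg \Diamond s at some successor in {4, 5, 6}.
      At 4: \neg \Diamond s is false.
      At 5: \neg \Diamond s is false.
      At 6: \neg \Diamond s is false.
    So \Diamond \neg \Diamond s is false at 0.

Yes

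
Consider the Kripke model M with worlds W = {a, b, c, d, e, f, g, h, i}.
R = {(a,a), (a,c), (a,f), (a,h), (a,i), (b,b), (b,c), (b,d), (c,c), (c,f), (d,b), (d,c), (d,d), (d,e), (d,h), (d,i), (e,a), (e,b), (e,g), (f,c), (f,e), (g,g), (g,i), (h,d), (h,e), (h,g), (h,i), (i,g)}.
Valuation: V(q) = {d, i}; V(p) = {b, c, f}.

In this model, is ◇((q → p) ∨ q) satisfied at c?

Yes

At c: ◇((q → p) ∨ q) requires (q → p) ∨ q at some successor in {c, f}.
  (q → p) ∨ q holds at c, so ◇((q → p) ∨ q) is true at c.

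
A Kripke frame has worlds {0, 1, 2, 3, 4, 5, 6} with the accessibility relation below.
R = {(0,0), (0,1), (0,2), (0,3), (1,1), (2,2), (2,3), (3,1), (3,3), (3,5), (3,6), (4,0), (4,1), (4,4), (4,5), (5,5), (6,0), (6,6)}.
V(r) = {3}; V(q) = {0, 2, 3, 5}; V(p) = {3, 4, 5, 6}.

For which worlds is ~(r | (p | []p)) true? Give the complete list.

0, 1, 2

Let φ = ~(r | (p | []p)). Evaluate φ at each world:
  0 (successors {0, 1, 2, 3}): φ is true.
  1 (successors {1}): φ is true.
  2 (successors {2, 3}): φ is true.
  3 (successors {1, 3, 5, 6}): φ is false.
  4 (successors {0, 1, 4, 5}): φ is false.
  5 (successors {5}): φ is false.
  6 (successors {0, 6}): φ is false.
For instance, at 2:
  At 2: r | (p | []p) is false, so ~(r | (p | []p)) is true.
    At 2: r is false, p | []p is false, so r | (p | []p) is false.
      At 2: p is false, []p is false, so p | []p is false.
Satisfying worlds: {0, 1, 2}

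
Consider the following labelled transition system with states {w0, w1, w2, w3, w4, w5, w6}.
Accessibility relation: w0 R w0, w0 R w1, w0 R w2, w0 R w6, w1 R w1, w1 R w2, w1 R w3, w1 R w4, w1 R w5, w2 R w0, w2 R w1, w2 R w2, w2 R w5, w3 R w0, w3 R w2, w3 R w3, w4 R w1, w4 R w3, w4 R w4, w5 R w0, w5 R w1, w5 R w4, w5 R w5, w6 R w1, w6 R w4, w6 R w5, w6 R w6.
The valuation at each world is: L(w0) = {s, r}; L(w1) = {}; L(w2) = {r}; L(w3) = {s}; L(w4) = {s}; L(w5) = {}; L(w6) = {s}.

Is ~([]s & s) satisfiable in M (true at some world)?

Recall that []ψ holds at a world iff ψ holds at every accessible world, and <>ψ holds iff ψ holds at some accessible world.
Let φ = ~([]s & s). Evaluate φ at each world:
  w0 (successors {w0, w1, w2, w6}): φ is true.
  w1 (successors {w1, w2, w3, w4, w5}): φ is true.
  w2 (successors {w0, w1, w2, w5}): φ is true.
  w3 (successors {w0, w2, w3}): φ is true.
  w4 (successors {w1, w3, w4}): φ is true.
  w5 (successors {w0, w1, w4, w5}): φ is true.
  w6 (successors {w1, w4, w5, w6}): φ is true.
Detail at w0 (witness):
  At w0: []s & s is false, so ~([]s & s) is true.
    At w0: []s is false, s is true, so []s & s is false.
      At w0: []s requires s at every successor {w0, w1, w2, w6}.
        s fails at w1, so []s is false at w0.

Yes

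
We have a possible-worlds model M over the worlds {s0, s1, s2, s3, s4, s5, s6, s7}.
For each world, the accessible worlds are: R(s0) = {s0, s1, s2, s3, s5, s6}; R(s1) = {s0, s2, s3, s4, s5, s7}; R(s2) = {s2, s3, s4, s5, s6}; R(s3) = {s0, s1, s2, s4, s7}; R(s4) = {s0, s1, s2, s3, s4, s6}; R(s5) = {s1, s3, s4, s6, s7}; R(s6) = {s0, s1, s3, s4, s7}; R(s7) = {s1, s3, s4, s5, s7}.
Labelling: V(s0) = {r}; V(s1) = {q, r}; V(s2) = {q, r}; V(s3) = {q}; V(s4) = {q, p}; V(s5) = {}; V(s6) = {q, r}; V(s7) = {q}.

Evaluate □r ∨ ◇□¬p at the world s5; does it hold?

No

Recall that □ψ holds at a world iff ψ holds at every accessible world, and ◇ψ holds iff ψ holds at some accessible world.
At s5: □r is false, ◇□¬p is false, so □r ∨ ◇□¬p is false.
  At s5: □r requires r at every successor {s1, s3, s4, s6, s7}.
    r fails at s3, so □r is false at s5.
  At s5: ◇□¬p requires □¬p at some successor in {s1, s3, s4, s6, s7}.
    At s1: □¬p is false.
    At s3: □¬p is false.
    At s4: □¬p is false.
    At s6: □¬p is false.
    At s7: □¬p is false.
  So ◇□¬p is false at s5.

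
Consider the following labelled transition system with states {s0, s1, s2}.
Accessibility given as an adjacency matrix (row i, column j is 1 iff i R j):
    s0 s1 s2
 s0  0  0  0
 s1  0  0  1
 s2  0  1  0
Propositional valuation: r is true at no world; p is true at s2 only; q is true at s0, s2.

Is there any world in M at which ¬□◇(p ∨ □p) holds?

No

Let φ = ¬□◇(p ∨ □p). Evaluate φ at each world:
  s0 (successors ∅): φ is false.
  s1 (successors {s2}): φ is false.
  s2 (successors {s1}): φ is false.
For instance, at s1:
  At s1: □◇(p ∨ □p) is true, so ¬□◇(p ∨ □p) is false.
    At s1: □◇(p ∨ □p) requires ◇(p ∨ □p) at every successor {s2}.
      At s2: ◇(p ∨ □p) is true.
    So □◇(p ∨ □p) is true at s1.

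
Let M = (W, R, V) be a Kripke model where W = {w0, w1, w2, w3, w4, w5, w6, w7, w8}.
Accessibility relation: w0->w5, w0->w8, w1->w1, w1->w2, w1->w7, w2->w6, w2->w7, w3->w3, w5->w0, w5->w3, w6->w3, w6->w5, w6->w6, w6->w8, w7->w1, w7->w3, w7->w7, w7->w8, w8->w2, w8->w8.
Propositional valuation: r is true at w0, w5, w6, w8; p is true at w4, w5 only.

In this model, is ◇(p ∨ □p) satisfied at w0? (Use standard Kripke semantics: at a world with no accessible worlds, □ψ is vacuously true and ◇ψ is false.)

Yes

Recall that □ψ holds at a world iff ψ holds at every accessible world, and ◇ψ holds iff ψ holds at some accessible world.
At w0: ◇(p ∨ □p) requires p ∨ □p at some successor in {w5, w8}.
  p ∨ □p holds at w5, so ◇(p ∨ □p) is true at w0.
    At w5: p is true, □p is false, so p ∨ □p is true.
      At w5: □p requires p at every successor {w0, w3}.
        p fails at w0, so □p is false at w5.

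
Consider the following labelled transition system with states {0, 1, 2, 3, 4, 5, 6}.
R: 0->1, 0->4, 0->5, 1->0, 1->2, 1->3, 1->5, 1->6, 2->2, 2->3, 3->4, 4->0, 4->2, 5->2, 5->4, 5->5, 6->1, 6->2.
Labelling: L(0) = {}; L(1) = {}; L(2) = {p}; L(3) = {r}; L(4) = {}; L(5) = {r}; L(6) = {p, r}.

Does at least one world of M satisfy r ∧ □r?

Recall that □ψ holds at a world iff ψ holds at every accessible world, and ◇ψ holds iff ψ holds at some accessible world.
Let φ = r ∧ □r. Evaluate φ at each world:
  0 (successors {1, 4, 5}): φ is false.
  1 (successors {0, 2, 3, 5, 6}): φ is false.
  2 (successors {2, 3}): φ is false.
  3 (successors {4}): φ is false.
  4 (successors {0, 2}): φ is false.
  5 (successors {2, 4, 5}): φ is false.
  6 (successors {1, 2}): φ is false.
For instance, at 3:
  At 3: r is true, □r is false, so r ∧ □r is false.
    At 3: □r requires r at every successor {4}.
      r fails at 4, so □r is false at 3.

No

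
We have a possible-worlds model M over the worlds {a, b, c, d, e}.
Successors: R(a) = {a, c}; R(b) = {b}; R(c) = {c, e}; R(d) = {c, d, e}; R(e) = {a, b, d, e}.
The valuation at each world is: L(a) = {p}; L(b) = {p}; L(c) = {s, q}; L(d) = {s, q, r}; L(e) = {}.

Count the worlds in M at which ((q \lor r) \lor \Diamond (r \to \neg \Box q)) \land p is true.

Let φ = ((q \lor r) \lor \Diamond (r \to \neg \Box q)) \land p. Evaluate φ at each world:
  a (successors {a, c}): φ is true.
  b (successors {b}): φ is true.
  c (successors {c, e}): φ is false.
  d (successors {c, d, e}): φ is false.
  e (successors {a, b, d, e}): φ is false.
For instance, at e:
  At e: (q \lor r) \lor \Diamond (r \to \neg \Box q) is true, p is false, so ((q \lor r) \lor \Diamond (r \to \neg \Box q)) \land p is false.
    At e: q \lor r is false, \Diamond (r \to \neg \Box q) is true, so (q \lor r) \lor \Diamond (r \to \neg \Box q) is true.
      At e: \Diamond (r \to \neg \Box q) requires r \to \neg \Box q at some successor in {a, b, d, e}.
        r \to \neg \Box q holds at a, so \Diamond (r \to \neg \Box q) is true at e.
Satisfying worlds: {a, b}

2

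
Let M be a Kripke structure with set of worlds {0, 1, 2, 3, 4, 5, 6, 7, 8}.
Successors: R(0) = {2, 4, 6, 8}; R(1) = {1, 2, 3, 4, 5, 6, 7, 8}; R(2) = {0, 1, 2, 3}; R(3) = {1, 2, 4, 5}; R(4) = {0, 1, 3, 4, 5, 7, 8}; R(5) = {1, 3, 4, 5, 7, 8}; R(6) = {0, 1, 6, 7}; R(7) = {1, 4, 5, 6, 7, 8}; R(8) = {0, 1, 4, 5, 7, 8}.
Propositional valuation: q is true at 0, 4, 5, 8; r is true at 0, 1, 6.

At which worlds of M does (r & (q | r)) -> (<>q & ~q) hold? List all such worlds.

1, 2, 3, 4, 5, 6, 7, 8

Let φ = (r & (q | r)) -> (<>q & ~q). Evaluate φ at each world:
  0 (successors {2, 4, 6, 8}): φ is false.
  1 (successors {1, 2, 3, 4, 5, 6, 7, 8}): φ is true.
  2 (successors {0, 1, 2, 3}): φ is true.
  3 (successors {1, 2, 4, 5}): φ is true.
  4 (successors {0, 1, 3, 4, 5, 7, 8}): φ is true.
  5 (successors {1, 3, 4, 5, 7, 8}): φ is true.
  6 (successors {0, 1, 6, 7}): φ is true.
  7 (successors {1, 4, 5, 6, 7, 8}): φ is true.
  8 (successors {0, 1, 4, 5, 7, 8}): φ is true.
For instance, at 5:
  At 5: r & (q | r) is false, <>q & ~q is false, so (r & (q | r)) -> (<>q & ~q) is true.
    At 5: <>q is true, ~q is false, so <>q & ~q is false.
      At 5: <>q requires q at some successor in {1, 3, 4, 5, 7, 8}.
        q holds at 4, so <>q is true at 5.
Satisfying worlds: {1, 2, 3, 4, 5, 6, 7, 8}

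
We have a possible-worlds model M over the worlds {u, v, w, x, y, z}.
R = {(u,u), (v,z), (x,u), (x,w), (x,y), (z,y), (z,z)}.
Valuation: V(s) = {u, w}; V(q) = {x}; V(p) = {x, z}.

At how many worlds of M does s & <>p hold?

Let φ = s & <>p. Evaluate φ at each world:
  u (successors {u}): φ is false.
  v (successors {z}): φ is false.
  w (successors ∅): φ is false.
  x (successors {u, w, y}): φ is false.
  y (successors ∅): φ is false.
  z (successors {y, z}): φ is false.
For instance, at z:
  At z: s is false, <>p is true, so s & <>p is false.
    At z: <>p requires p at some successor in {y, z}.
      p holds at z, so <>p is true at z.
Satisfying worlds: none.

0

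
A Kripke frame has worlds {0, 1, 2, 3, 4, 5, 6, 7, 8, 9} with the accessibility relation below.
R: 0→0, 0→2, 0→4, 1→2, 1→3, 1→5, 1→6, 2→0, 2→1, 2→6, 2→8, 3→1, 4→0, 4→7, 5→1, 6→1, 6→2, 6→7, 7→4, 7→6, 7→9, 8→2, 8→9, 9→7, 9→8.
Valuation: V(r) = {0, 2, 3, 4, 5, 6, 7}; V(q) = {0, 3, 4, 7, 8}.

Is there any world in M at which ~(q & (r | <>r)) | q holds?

Recall that <>ψ holds at a world iff ψ holds at some accessible world.
Let φ = ~(q & (r | <>r)) | q. Evaluate φ at each world:
  0 (successors {0, 2, 4}): φ is true.
  1 (successors {2, 3, 5, 6}): φ is true.
  2 (successors {0, 1, 6, 8}): φ is true.
  3 (successors {1}): φ is true.
  4 (successors {0, 7}): φ is true.
  5 (successors {1}): φ is true.
  6 (successors {1, 2, 7}): φ is true.
  7 (successors {4, 6, 9}): φ is true.
  8 (successors {2, 9}): φ is true.
  9 (successors {7, 8}): φ is true.
Detail at 0 (witness):
  At 0: ~(q & (r | <>r)) is false, q is true, so ~(q & (r | <>r)) | q is true.
    At 0: q & (r | <>r) is true, so ~(q & (r | <>r)) is false.
      At 0: q is true, r | <>r is true, so q & (r | <>r) is true.

Yes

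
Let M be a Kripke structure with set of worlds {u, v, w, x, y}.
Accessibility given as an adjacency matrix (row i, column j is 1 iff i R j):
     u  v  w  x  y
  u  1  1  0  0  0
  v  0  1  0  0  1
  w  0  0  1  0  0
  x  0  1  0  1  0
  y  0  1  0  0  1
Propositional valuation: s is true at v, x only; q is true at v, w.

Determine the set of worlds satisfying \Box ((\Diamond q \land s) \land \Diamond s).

Recall that \Box ψ holds at a world iff ψ holds at every accessible world, and \Diamond ψ holds iff ψ holds at some accessible world.
Let φ = \Box ((\Diamond q \land s) \land \Diamond s). Evaluate φ at each world:
  u (successors {u, v}): φ is false.
  v (successors {v, y}): φ is false.
  w (successors {w}): φ is false.
  x (successors {v, x}): φ is true.
  y (successors {v, y}): φ is false.
For instance, at x:
  At x: \Box ((\Diamond q \land s) \land \Diamond s) requires (\Diamond q \land s) \land \Diamond s at every successor {v, x}.
      At v: \Diamond q \land s is true, \Diamond s is true, so (\Diamond q \land s) \land \Diamond s is true.
      At x: \Diamond q \land s is true, \Diamond s is true, so (\Diamond q \land s) \land \Diamond s is true.
  So \Box ((\Diamond q \land s) \land \Diamond s) is true at x.
Satisfying worlds: {x}

x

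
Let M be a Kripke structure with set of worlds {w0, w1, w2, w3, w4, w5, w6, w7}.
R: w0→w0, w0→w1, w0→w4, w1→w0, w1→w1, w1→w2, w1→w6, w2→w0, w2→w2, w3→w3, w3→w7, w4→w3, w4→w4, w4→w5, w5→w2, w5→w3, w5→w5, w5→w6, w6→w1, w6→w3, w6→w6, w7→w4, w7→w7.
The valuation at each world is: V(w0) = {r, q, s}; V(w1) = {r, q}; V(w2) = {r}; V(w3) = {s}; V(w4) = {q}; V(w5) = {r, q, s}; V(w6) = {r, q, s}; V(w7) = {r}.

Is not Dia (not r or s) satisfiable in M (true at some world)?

Let φ = not Dia (not r or s). Evaluate φ at each world:
  w0 (successors {w0, w1, w4}): φ is false.
  w1 (successors {w0, w1, w2, w6}): φ is false.
  w2 (successors {w0, w2}): φ is false.
  w3 (successors {w3, w7}): φ is false.
  w4 (successors {w3, w4, w5}): φ is false.
  w5 (successors {w2, w3, w5, w6}): φ is false.
  w6 (successors {w1, w3, w6}): φ is false.
  w7 (successors {w4, w7}): φ is false.
For instance, at w6:
  At w6: Dia (not r or s) is true, so not Dia (not r or s) is false.
    At w6: Dia (not r or s) requires not r or s at some successor in {w1, w3, w6}.
      not r or s holds at w3, so Dia (not r or s) is true at w6.

No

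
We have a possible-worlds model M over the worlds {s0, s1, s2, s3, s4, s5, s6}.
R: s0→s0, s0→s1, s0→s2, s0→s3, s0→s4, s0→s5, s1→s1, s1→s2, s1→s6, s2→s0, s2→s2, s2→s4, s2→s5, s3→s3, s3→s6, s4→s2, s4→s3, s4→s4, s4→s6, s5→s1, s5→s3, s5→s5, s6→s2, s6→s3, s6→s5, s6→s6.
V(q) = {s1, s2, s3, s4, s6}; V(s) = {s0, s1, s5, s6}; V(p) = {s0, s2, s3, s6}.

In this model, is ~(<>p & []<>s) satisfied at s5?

At s5: <>p & []<>s is true, so ~(<>p & []<>s) is false.
  At s5: <>p is true, []<>s is true, so <>p & []<>s is true.
    At s5: <>p requires p at some successor in {s1, s3, s5}.
      p holds at s3, so <>p is true at s5.
    At s5: []<>s requires <>s at every successor {s1, s3, s5}.
      At s1: <>s is true.
      At s3: <>s is true.
      At s5: <>s is true.
    So []<>s is true at s5.

No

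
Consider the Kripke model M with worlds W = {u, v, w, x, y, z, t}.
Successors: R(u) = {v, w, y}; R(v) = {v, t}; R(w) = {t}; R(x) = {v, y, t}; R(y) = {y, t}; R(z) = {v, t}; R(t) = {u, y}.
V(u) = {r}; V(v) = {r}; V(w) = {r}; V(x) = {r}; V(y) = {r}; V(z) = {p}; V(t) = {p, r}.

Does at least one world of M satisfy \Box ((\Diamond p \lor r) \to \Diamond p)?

Recall that \Box ψ holds at a world iff ψ holds at every accessible world, and \Diamond ψ holds iff ψ holds at some accessible world.
Let φ = \Box ((\Diamond p \lor r) \to \Diamond p). Evaluate φ at each world:
  u (successors {v, w, y}): φ is true.
  v (successors {v, t}): φ is false.
  w (successors {t}): φ is false.
  x (successors {v, y, t}): φ is false.
  y (successors {y, t}): φ is false.
  z (successors {v, t}): φ is false.
  t (successors {u, y}): φ is false.
Detail at u (witness):
  At u: \Box ((\Diamond p \lor r) \to \Diamond p) requires (\Diamond p \lor r) \to \Diamond p at every successor {v, w, y}.
      At v: \Diamond p \lor r is true, \Diamond p is true, so (\Diamond p \lor r) \to \Diamond p is true.
      At w: \Diamond p \lor r is true, \Diamond p is true, so (\Diamond p \lor r) \to \Diamond p is true.
      At y: \Diamond p \lor r is true, \Diamond p is true, so (\Diamond p \lor r) \to \Diamond p is true.
  So \Box ((\Diamond p \lor r) \to \Diamond p) is true at u.

Yes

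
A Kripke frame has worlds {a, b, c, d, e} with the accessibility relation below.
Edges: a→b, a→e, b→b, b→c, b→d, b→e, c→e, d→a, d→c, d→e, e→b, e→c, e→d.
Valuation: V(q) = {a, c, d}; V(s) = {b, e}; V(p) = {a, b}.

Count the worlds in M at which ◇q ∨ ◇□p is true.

3

Let φ = ◇q ∨ ◇□p. Evaluate φ at each world:
  a (successors {b, e}): φ is false.
  b (successors {b, c, d, e}): φ is true.
  c (successors {e}): φ is false.
  d (successors {a, c, e}): φ is true.
  e (successors {b, c, d}): φ is true.
For instance, at e:
  At e: ◇q is true, ◇□p is false, so ◇q ∨ ◇□p is true.
    At e: ◇q requires q at some successor in {b, c, d}.
      q holds at c, so ◇q is true at e.
    At e: ◇□p requires □p at some successor in {b, c, d}.
      At b: □p is false.
      At c: □p is false.
      At d: □p is false.
    So ◇□p is false at e.
Satisfying worlds: {b, d, e}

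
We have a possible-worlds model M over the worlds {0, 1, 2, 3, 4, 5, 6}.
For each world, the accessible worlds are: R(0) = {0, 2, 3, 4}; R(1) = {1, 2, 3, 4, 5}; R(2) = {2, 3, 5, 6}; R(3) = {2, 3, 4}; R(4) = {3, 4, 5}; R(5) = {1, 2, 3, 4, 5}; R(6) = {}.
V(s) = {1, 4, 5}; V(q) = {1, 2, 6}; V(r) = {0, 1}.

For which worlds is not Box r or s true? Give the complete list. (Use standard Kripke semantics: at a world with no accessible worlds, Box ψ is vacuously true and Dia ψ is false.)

Let φ = not Box r or s. Evaluate φ at each world:
  0 (successors {0, 2, 3, 4}): φ is true.
  1 (successors {1, 2, 3, 4, 5}): φ is true.
  2 (successors {2, 3, 5, 6}): φ is true.
  3 (successors {2, 3, 4}): φ is true.
  4 (successors {3, 4, 5}): φ is true.
  5 (successors {1, 2, 3, 4, 5}): φ is true.
  6 (successors ∅): φ is false.
For instance, at 4:
  At 4: not Box r is true, s is true, so not Box r or s is true.
    At 4: Box r is false, so not Box r is true.
      At 4: Box r requires r at every successor {3, 4, 5}.
        r fails at 3, so Box r is false at 4.
Satisfying worlds: {0, 1, 2, 3, 4, 5}

0, 1, 2, 3, 4, 5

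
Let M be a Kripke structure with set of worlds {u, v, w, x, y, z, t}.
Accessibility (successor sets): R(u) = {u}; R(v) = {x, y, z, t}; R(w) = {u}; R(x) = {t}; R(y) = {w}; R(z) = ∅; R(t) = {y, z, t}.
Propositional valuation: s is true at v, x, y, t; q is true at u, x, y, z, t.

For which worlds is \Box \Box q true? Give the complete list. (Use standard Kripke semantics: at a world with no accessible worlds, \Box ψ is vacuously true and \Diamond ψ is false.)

Let φ = \Box \Box q. Evaluate φ at each world:
  u (successors {u}): φ is true.
  v (successors {x, y, z, t}): φ is false.
  w (successors {u}): φ is true.
  x (successors {t}): φ is true.
  y (successors {w}): φ is true.
  z (successors ∅): φ is true.
  t (successors {y, z, t}): φ is false.
For instance, at t:
  At t: \Box \Box q requires \Box q at every successor {y, z, t}.
    \Box q fails at y, so \Box \Box q is false at t.
      At y: \Box q requires q at every successor {w}.
        q fails at w, so \Box q is false at y.
Satisfying worlds: {u, w, x, y, z}

u, w, x, y, z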